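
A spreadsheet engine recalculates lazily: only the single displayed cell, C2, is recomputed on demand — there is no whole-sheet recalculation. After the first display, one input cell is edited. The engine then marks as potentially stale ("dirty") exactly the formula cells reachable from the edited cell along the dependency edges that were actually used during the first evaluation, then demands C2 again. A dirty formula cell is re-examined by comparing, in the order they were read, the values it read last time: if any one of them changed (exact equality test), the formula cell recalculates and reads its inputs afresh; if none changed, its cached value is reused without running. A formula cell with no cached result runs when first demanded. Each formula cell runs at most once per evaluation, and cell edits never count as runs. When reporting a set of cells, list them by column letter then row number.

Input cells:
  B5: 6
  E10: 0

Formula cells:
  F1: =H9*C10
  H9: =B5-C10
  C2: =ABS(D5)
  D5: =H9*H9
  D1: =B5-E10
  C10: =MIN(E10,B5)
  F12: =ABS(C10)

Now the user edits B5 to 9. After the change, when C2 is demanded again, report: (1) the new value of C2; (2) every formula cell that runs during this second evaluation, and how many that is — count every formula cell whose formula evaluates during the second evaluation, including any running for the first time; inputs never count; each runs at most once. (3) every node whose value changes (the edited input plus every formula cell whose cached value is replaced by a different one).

New value of C2: 81.
Formula cells that run: C2, C10, D5, H9 — 4 in total.
Values that change: B5, C2, D5, H9.

First evaluation (everything demanded from the output):
  C10 = MIN(0, 6) = 0
  H9 = 6 - 0 = 6
  D5 = 6 * 6 = 36
  C2 = ABS(36) = 36

Propagation after the edit:
  C10: runs — B5 6->9; result 0 (same value as before).
  H9: runs — B5 6->9; result 9.
  D5: runs — H9 6->9; H9 6->9; result 81.
  C2: runs — D5 36->81; result 81.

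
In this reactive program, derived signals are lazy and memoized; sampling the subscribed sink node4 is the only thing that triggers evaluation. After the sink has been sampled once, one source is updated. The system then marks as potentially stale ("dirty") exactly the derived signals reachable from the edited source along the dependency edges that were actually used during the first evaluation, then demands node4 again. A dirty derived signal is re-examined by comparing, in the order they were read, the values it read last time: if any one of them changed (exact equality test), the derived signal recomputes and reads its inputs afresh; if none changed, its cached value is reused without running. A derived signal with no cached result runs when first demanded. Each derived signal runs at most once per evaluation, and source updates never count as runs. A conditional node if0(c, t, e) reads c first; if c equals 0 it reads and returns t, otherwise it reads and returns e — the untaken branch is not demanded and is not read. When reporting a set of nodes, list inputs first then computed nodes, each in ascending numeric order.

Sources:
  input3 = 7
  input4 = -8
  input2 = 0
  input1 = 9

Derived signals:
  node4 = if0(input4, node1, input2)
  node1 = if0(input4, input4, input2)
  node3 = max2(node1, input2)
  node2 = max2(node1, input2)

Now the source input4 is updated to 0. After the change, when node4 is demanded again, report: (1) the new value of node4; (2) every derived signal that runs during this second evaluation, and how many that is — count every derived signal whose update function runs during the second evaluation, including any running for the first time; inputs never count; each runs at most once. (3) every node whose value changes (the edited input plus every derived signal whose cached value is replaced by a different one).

Demanding node4 again yields 0.
2 derived signals run: node1, node4.
The nodes whose values change: input4.
Note the branch switch — node1 had no cache and runs now for the first time.

First demand of the output computes:
  node4 = if0(input4=-8 -> else branch input2) = 0

After the edit, cleaning proceeds:
  node1: had never run; runs now, result 0.
  node4: a read changed (input4 -8->0) — executes, giving 0 — identical to its old value.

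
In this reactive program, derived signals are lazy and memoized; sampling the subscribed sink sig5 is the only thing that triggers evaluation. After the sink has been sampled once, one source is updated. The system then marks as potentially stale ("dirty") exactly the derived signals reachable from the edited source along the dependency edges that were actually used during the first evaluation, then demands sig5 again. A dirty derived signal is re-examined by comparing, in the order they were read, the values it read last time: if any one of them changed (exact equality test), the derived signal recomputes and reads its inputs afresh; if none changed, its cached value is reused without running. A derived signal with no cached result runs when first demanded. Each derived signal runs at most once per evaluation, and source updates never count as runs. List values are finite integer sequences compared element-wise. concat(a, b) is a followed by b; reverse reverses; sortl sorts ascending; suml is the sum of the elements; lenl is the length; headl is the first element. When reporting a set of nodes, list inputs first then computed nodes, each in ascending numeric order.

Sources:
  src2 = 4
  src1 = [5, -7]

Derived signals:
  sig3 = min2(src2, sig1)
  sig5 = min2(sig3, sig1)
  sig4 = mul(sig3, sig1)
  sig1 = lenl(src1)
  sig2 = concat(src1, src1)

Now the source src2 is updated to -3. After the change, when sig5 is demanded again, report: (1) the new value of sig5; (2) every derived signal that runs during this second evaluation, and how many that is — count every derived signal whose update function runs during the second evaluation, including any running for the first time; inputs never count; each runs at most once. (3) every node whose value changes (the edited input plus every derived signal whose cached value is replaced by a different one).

First demand of the output computes:
  sig1 = lenl([5, -7]) = 2
  sig3 = min2(4, 2) = 2
  sig5 = min2(2, 2) = 2

After the edit, cleaning proceeds:
  sig3: a read changed (src2 4->-3) — executes, giving -3.
  sig5: a read changed (sig3 2->-3) — executes, giving -3.

Demanding sig5 again yields -3.
2 derived signals run: sig3, sig5.
The nodes whose values change: src2, sig3, sig5.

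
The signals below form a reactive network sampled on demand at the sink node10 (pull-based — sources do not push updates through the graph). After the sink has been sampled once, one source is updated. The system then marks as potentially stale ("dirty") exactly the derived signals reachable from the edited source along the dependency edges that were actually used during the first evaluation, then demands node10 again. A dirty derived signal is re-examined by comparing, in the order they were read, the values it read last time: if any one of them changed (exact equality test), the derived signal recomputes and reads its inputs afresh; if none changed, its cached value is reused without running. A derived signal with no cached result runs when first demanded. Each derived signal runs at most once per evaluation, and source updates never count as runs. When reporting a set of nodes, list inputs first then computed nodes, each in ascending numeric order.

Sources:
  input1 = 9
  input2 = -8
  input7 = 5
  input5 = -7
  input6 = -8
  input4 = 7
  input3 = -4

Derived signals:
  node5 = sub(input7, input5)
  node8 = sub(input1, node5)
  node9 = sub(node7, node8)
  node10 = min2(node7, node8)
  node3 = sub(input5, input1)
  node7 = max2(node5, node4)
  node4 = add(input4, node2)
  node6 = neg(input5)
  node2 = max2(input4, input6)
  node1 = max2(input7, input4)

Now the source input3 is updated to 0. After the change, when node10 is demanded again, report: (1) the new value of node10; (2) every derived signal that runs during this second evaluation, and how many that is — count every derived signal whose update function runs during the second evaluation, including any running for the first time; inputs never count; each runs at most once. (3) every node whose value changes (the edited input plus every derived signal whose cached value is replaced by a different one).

node10 now evaluates to -3.
Run set: none (0 run).
Changed values: input3.
The important point: nothing the output needs ever reads input3, so the edit is invisible to it.

Initial pass — values computed on the first demand:
  node2 = max2(7, -8) = 7
  node4 = add(7, 7) = 14
  node5 = sub(5, -7) = 12
  node7 = max2(12, 14) = 14
  node8 = sub(9, 12) = -3
  node10 = min2(14, -3) = -3

Second demand — change propagation:
  no demanded computation ever read input3, so the edit dirties nothing and nothing runs.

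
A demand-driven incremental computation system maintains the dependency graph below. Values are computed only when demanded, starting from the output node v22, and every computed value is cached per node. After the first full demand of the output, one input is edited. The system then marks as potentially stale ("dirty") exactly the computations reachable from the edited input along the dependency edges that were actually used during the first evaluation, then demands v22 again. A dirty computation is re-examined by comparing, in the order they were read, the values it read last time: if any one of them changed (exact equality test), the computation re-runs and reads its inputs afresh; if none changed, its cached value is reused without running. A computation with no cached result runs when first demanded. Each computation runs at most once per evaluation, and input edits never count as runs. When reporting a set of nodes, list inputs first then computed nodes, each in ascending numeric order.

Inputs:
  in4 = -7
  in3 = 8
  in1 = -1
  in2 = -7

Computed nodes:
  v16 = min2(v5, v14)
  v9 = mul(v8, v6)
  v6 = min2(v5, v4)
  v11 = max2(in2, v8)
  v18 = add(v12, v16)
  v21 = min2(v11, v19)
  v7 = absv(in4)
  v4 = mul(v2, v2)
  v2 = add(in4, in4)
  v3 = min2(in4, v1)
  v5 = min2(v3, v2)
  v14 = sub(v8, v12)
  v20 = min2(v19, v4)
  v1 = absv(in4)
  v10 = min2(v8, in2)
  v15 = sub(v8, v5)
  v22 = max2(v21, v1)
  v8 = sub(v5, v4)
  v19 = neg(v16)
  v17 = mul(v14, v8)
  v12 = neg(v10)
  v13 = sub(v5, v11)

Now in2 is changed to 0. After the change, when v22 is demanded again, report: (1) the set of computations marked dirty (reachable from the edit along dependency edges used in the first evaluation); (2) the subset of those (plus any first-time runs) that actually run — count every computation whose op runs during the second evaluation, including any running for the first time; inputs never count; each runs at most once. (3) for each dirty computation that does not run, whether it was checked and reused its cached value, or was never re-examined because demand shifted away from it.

First evaluation (everything demanded from the output):
  v1 = absv(-7) = 7
  v2 = add(-7, -7) = -14
  v3 = min2(-7, 7) = -7
  v4 = mul(-14, -14) = 196
  v5 = min2(-7, -14) = -14
  v8 = sub(-14, 196) = -210
  v10 = min2(-210, -7) = -210
  v11 = max2(-7, -210) = -7
  v12 = neg(-210) = 210
  v14 = sub(-210, 210) = -420
  v16 = min2(-14, -420) = -420
  v19 = neg(-420) = 420
  v21 = min2(-7, 420) = -7
  v22 = max2(-7, 7) = 7

Propagation after the edit:
  v10: runs — in2 -7->0; result -210 (same value as before).
  v11: runs — in2 -7->0; result 0.
  v12: checked — values it read are unchanged (v10 unchanged); reused cached 210 without running.
  v14: checked — values it read are unchanged (v8 unchanged, v12 unchanged); reused cached -420 without running.
  v16: checked — values it read are unchanged (v5 unchanged, v14 unchanged); reused cached -420 without running.
  v19: checked — values it read are unchanged (v16 unchanged); reused cached 420 without running.
  v21: runs — v11 -7->0; result 0.
  v22: runs — v21 -7->0; result 7 (same value as before).

Key observation: the cutoff stops propagation at v12 — its inputs' values are unchanged, so it reuses its cache.

Marked dirty: v10, v11, v12, v14, v16, v19, v21, v22.
Computations that run: v10, v11, v21, v22 — 4 in total.
Checked but reused from cache: v12, v14, v16, v19.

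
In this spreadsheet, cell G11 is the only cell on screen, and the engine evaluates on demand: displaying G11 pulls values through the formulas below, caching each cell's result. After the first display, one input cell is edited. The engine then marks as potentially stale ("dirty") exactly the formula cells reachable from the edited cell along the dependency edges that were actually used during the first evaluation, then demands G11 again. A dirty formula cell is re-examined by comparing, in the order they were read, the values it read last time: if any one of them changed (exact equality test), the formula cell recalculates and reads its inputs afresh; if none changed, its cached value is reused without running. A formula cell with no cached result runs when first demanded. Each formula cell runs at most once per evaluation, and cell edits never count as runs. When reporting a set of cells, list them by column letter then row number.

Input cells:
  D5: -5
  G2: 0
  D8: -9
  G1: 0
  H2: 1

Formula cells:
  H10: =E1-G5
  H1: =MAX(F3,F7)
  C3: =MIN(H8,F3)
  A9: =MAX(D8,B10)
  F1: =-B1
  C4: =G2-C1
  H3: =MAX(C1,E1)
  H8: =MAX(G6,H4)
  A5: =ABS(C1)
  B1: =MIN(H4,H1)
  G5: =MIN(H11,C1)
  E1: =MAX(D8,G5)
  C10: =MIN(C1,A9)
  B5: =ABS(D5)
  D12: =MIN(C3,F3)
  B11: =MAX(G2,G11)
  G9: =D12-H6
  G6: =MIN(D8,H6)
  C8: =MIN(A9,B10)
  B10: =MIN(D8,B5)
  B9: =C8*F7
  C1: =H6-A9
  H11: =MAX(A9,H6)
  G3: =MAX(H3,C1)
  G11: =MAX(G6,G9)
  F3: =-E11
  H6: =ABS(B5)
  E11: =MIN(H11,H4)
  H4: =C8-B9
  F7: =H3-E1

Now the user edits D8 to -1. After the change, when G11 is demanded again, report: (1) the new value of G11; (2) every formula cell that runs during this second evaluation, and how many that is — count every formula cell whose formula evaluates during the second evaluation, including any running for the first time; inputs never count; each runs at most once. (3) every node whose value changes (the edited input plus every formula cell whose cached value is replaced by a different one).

Initial pass — values computed on the first demand:
  B5 = ABS(-5) = 5
  B10 = MIN(-9, 5) = -9
  A9 = MAX(-9, -9) = -9
  C8 = MIN(-9, -9) = -9
  H6 = ABS(5) = 5
  C1 = 5 - -9 = 14
  G6 = MIN(-9, 5) = -9
  H11 = MAX(-9, 5) = 5
  G5 = MIN(5, 14) = 5
  E1 = MAX(-9, 5) = 5
  H3 = MAX(14, 5) = 14
  F7 = 14 - 5 = 9
  B9 = -9 * 9 = -81
  H4 = -9 - -81 = 72
  E11 = MIN(5, 72) = 5
  F3 = -(5) = -5
  H8 = MAX(-9, 72) = 72
  C3 = MIN(72, -5) = -5
  D12 = MIN(-5, -5) = -5
  G9 = -5 - 5 = -10
  G11 = MAX(-9, -10) = -9

Second demand — change propagation:
  B10: re-runs because D8 -9->-1; new result -1.
  A9: re-runs because D8 -9->-1; B10 -9->-1; new result -1.
  C1: re-runs because A9 -9->-1; new result 6.
  C8: re-runs because A9 -9->-1; B10 -9->-1; new result -1.
  G6: re-runs because D8 -9->-1; new result -1.
  H11: re-runs because A9 -9->-1; new result 5 (unchanged).
  G5: re-runs because C1 14->6; new result 5 (unchanged).
  E1: re-runs because D8 -9->-1; new result 5 (unchanged).
  H3: re-runs because C1 14->6; new result 6.
  F7: re-runs because H3 14->6; new result 1.
  B9: re-runs because C8 -9->-1; F7 9->1; new result -1.
  H4: re-runs because C8 -9->-1; B9 -81->-1; new result 0.
  E11: re-runs because H4 72->0; new result 0.
  F3: re-runs because E11 5->0; new result 0.
  H8: re-runs because G6 -9->-1; H4 72->0; new result 0.
  C3: re-runs because H8 72->0; F3 -5->0; new result 0.
  D12: re-runs because C3 -5->0; F3 -5->0; new result 0.
  G9: re-runs because D12 -5->0; new result -5.
  G11: re-runs because G6 -9->-1; G9 -10->-5; new result -1.

G11 now evaluates to -1.
Run set: A9, B9, B10, C1, C3, C8, D12, E1, E11, F3, F7, G5, G6, G9, G11, H3, H4, H8, H11 (19 run).
Changed values: A9, B9, B10, C1, C3, C8, D8, D12, E11, F3, F7, G6, G9, G11, H3, H4, H8.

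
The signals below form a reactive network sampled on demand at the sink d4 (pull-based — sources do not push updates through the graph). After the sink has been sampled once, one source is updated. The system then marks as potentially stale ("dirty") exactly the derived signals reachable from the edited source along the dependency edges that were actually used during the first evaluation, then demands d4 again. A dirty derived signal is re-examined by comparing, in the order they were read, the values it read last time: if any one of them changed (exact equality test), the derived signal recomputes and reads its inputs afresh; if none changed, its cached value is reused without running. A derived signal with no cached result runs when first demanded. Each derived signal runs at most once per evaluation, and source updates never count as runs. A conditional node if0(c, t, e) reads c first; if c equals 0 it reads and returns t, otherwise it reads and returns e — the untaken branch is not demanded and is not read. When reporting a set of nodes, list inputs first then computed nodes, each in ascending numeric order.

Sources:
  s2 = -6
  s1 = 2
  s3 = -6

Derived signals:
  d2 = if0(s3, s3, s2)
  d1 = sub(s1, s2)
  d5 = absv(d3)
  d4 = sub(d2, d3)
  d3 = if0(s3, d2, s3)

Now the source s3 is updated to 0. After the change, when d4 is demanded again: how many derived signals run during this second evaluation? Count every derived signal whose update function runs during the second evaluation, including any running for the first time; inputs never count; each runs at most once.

Run set: d2, d3, d4 (3 run).

Initial pass — values computed on the first demand:
  d2 = if0(s3=-6 -> else branch s2) = -6
  d3 = if0(s3=-6 -> else branch s3) = -6
  d4 = sub(-6, -6) = 0

Second demand — change propagation:
  d2: re-runs because s3 -6->0; new result 0.
  d3: re-runs because s3 -6->0; s3 -6->0; new result 0.
  d4: re-runs because d2 -6->0; d3 -6->0; new result 0 (unchanged).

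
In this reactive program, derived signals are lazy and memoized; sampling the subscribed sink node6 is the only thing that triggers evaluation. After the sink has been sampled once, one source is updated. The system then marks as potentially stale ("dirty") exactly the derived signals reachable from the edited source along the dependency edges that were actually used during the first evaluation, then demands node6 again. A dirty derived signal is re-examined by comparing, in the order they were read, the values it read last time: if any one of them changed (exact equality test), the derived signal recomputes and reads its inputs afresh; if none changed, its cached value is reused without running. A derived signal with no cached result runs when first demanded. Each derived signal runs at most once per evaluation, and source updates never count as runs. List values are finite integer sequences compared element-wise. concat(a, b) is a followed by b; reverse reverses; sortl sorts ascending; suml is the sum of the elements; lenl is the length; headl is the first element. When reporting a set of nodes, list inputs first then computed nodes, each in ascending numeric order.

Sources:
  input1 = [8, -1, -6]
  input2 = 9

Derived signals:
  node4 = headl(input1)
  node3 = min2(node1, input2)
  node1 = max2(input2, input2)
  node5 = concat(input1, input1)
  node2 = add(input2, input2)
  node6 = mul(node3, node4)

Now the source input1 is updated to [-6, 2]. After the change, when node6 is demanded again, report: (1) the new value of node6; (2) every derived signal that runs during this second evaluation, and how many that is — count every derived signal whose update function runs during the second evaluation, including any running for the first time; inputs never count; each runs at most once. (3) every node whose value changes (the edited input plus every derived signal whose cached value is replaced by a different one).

First demand of the output computes:
  node1 = max2(9, 9) = 9
  node3 = min2(9, 9) = 9
  node4 = headl([8, -1, -6]) = 8
  node6 = mul(9, 8) = 72

After the edit, cleaning proceeds:
  node4: a read changed (input1 [8, -1, -6]->[-6, 2]) — executes, giving -6.
  node6: a read changed (node4 8->-6) — executes, giving -54.

Demanding node6 again yields -54.
2 derived signals run: node4, node6.
The nodes whose values change: input1, node4, node6.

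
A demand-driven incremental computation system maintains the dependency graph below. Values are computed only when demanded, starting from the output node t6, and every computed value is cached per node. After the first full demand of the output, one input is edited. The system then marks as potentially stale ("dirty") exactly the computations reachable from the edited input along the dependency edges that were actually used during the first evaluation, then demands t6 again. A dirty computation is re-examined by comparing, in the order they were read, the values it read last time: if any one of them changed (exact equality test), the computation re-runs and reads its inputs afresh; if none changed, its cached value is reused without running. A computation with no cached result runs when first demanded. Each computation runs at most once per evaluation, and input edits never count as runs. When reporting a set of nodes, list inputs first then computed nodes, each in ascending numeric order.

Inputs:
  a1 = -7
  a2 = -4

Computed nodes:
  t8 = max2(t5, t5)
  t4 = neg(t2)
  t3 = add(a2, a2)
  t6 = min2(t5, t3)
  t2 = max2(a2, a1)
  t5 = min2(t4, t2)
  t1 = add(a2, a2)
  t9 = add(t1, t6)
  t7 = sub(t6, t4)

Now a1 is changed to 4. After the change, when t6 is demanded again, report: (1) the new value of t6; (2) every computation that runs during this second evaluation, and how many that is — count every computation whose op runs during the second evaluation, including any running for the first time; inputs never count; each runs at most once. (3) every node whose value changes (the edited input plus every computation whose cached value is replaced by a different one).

First evaluation (everything demanded from the output):
  t2 = max2(-4, -7) = -4
  t3 = add(-4, -4) = -8
  t4 = neg(-4) = 4
  t5 = min2(4, -4) = -4
  t6 = min2(-4, -8) = -8

Propagation after the edit:
  t2: runs — a1 -7->4; result 4.
  t4: runs — t2 -4->4; result -4.
  t5: runs — t4 4->-4; t2 -4->4; result -4 (same value as before).
  t6: checked — values it read are unchanged (t5 unchanged, t3 unchanged); reused cached -8 without running.

Key observation: the change is absorbed at t5 — it re-runs but produces the same value, and the output's value is unchanged.

New value of t6: -8.
Computations that run: t2, t4, t5 — 3 in total.
Values that change: a1, t2, t4.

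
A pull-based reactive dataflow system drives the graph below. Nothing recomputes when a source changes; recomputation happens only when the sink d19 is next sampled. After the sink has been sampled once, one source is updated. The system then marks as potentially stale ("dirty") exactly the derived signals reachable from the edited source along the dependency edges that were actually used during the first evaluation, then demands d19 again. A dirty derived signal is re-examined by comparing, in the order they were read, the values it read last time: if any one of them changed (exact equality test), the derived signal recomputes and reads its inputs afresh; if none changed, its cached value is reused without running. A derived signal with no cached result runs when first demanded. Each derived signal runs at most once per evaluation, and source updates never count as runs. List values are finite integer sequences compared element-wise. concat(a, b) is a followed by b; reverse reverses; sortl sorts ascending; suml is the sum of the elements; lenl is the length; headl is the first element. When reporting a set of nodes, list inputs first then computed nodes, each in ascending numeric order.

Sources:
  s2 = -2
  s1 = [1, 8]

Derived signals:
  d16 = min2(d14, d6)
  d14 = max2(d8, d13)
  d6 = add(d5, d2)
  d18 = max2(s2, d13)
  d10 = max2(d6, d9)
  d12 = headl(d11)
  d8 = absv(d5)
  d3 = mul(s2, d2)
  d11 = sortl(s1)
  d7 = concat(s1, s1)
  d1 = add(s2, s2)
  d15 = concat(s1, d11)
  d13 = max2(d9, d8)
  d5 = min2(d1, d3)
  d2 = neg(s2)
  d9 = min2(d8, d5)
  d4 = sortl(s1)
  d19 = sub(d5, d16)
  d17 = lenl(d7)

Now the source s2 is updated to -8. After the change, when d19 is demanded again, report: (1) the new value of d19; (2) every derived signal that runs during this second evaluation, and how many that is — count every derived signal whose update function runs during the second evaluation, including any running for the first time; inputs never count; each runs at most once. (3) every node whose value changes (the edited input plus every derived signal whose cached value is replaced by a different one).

New value of d19: -8.
Derived signals that run: d1, d2, d3, d5, d6, d8, d9, d13, d14, d16, d19 — 11 in total.
Values that change: s2, d1, d2, d3, d5, d6, d8, d9, d13, d14, d16, d19.

First evaluation (everything demanded from the output):
  d1 = add(-2, -2) = -4
  d2 = neg(-2) = 2
  d3 = mul(-2, 2) = -4
  d5 = min2(-4, -4) = -4
  d6 = add(-4, 2) = -2
  d8 = absv(-4) = 4
  d9 = min2(4, -4) = -4
  d13 = max2(-4, 4) = 4
  d14 = max2(4, 4) = 4
  d16 = min2(4, -2) = -2
  d19 = sub(-4, -2) = -2

Propagation after the edit:
  d1: runs — s2 -2->-8; s2 -2->-8; result -16.
  d2: runs — s2 -2->-8; result 8.
  d3: runs — s2 -2->-8; d2 2->8; result -64.
  d5: runs — d1 -4->-16; d3 -4->-64; result -64.
  d6: runs — d5 -4->-64; d2 2->8; result -56.
  d8: runs — d5 -4->-64; result 64.
  d9: runs — d8 4->64; d5 -4->-64; result -64.
  d13: runs — d9 -4->-64; d8 4->64; result 64.
  d14: runs — d8 4->64; d13 4->64; result 64.
  d16: runs — d14 4->64; d6 -2->-56; result -56.
  d19: runs — d5 -4->-64; d16 -2->-56; result -8.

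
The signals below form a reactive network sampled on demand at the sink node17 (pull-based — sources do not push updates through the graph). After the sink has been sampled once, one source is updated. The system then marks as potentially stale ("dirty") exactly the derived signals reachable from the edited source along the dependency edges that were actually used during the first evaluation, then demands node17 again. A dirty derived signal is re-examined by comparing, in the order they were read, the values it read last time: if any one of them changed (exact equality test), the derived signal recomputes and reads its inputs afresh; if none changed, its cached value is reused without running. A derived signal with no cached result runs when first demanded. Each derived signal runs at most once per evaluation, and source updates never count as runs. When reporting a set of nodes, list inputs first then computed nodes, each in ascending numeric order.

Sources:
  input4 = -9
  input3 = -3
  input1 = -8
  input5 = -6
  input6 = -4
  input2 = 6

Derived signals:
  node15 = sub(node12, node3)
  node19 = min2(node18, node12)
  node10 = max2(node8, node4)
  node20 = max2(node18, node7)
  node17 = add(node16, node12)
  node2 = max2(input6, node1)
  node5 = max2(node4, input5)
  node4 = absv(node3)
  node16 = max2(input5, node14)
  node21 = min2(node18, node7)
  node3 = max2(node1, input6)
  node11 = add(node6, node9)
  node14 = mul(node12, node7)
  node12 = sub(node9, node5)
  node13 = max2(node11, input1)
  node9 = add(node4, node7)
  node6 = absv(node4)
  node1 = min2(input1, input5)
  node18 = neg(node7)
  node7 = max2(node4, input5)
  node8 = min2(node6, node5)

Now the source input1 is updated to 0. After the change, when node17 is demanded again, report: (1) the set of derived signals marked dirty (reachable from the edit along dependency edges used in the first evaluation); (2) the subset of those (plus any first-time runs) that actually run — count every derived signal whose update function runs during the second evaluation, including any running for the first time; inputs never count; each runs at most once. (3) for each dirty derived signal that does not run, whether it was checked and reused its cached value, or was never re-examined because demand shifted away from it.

Dirty set: node1, node3, node4, node5, node7, node9, node12, node14, node16, node17.
Run set: node1, node3 (2 run).
Re-examined without running (cache reused): node4, node5, node7, node9, node12, node14, node16, node17.
The important point: node3 recomputes to an identical value, and the output ends up unchanged.

Initial pass — values computed on the first demand:
  node1 = min2(-8, -6) = -8
  node3 = max2(-8, -4) = -4
  node4 = absv(-4) = 4
  node5 = max2(4, -6) = 4
  node7 = max2(4, -6) = 4
  node9 = add(4, 4) = 8
  node12 = sub(8, 4) = 4
  node14 = mul(4, 4) = 16
  node16 = max2(-6, 16) = 16
  node17 = add(16, 4) = 20

Second demand — change propagation:
  node1: re-runs because input1 -8->0; new result -6.
  node3: re-runs because node1 -8->-6; new result -4 (unchanged).
  node4: re-examined; everything it read last time is the same (node3 unchanged) — cache 4 kept, no run.
  node5: re-examined; everything it read last time is the same (node4 unchanged, input5 unchanged) — cache 4 kept, no run.
  node7: re-examined; everything it read last time is the same (node4 unchanged, input5 unchanged) — cache 4 kept, no run.
  node9: re-examined; everything it read last time is the same (node4 unchanged, node7 unchanged) — cache 8 kept, no run.
  node12: re-examined; everything it read last time is the same (node9 unchanged, node5 unchanged) — cache 4 kept, no run.
  node14: re-examined; everything it read last time is the same (node12 unchanged, node7 unchanged) — cache 16 kept, no run.
  node16: re-examined; everything it read last time is the same (input5 unchanged, node14 unchanged) — cache 16 kept, no run.
  node17: re-examined; everything it read last time is the same (node16 unchanged, node12 unchanged) — cache 20 kept, no run.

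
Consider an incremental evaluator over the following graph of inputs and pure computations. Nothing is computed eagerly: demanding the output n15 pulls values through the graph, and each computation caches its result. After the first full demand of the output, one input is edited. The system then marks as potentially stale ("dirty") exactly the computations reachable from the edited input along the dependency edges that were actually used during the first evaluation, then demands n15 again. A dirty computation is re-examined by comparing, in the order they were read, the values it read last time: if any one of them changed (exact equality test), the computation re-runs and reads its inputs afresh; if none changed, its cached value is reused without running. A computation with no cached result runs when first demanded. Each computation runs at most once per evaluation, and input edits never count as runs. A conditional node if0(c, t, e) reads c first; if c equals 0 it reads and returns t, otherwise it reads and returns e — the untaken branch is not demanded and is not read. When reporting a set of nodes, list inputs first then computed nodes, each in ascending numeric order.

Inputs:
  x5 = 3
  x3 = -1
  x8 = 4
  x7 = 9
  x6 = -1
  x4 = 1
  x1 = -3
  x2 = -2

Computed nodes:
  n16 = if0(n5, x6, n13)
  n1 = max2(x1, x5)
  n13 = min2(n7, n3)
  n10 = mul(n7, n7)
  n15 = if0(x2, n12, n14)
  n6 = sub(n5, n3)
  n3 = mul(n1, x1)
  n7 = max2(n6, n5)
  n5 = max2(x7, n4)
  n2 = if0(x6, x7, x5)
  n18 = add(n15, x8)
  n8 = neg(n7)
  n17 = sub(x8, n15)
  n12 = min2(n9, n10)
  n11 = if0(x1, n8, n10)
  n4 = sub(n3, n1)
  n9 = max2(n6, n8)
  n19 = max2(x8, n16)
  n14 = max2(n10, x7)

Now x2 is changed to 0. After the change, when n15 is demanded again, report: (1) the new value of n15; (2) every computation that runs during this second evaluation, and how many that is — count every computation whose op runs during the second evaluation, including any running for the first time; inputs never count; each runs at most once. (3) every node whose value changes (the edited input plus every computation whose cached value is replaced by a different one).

n15 now evaluates to 18.
Run set: n8, n9, n12, n15 (4 run).
Changed values: x2, n15.
The important point: the flipped condition pulls in fresh nodes; n8, n9, n12 run for the first time.

Initial pass — values computed on the first demand:
  n1 = max2(-3, 3) = 3
  n3 = mul(3, -3) = -9
  n4 = sub(-9, 3) = -12
  n5 = max2(9, -12) = 9
  n6 = sub(9, -9) = 18
  n7 = max2(18, 9) = 18
  n10 = mul(18, 18) = 324
  n14 = max2(324, 9) = 324
  n15 = if0(x2=-2 -> else branch n14) = 324

Second demand — change propagation:
  n8: newly demanded (no cache) — executes and yields -18.
  n9: newly demanded (no cache) — executes and yields 18.
  n12: newly demanded (no cache) — executes and yields 18.
  n15: re-runs because x2 -2->0; new result 18.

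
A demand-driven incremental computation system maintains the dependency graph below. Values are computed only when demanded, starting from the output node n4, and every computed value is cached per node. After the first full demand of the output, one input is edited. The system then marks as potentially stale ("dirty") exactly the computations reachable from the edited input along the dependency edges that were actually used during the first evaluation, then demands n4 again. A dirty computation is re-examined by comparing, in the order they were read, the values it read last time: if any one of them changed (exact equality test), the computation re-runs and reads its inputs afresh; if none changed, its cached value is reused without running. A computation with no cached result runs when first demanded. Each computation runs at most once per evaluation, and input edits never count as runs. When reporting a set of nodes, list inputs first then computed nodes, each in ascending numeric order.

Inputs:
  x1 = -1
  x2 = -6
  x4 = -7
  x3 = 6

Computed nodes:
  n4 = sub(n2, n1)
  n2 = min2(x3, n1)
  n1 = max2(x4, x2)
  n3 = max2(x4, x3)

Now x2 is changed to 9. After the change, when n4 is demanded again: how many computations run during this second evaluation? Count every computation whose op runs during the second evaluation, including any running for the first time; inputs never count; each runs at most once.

Computations that run: n1, n2, n4 — 3 in total.

First evaluation (everything demanded from the output):
  n1 = max2(-7, -6) = -6
  n2 = min2(6, -6) = -6
  n4 = sub(-6, -6) = 0

Propagation after the edit:
  n1: runs — x2 -6->9; result 9.
  n2: runs — n1 -6->9; result 6.
  n4: runs — n2 -6->6; n1 -6->9; result -3.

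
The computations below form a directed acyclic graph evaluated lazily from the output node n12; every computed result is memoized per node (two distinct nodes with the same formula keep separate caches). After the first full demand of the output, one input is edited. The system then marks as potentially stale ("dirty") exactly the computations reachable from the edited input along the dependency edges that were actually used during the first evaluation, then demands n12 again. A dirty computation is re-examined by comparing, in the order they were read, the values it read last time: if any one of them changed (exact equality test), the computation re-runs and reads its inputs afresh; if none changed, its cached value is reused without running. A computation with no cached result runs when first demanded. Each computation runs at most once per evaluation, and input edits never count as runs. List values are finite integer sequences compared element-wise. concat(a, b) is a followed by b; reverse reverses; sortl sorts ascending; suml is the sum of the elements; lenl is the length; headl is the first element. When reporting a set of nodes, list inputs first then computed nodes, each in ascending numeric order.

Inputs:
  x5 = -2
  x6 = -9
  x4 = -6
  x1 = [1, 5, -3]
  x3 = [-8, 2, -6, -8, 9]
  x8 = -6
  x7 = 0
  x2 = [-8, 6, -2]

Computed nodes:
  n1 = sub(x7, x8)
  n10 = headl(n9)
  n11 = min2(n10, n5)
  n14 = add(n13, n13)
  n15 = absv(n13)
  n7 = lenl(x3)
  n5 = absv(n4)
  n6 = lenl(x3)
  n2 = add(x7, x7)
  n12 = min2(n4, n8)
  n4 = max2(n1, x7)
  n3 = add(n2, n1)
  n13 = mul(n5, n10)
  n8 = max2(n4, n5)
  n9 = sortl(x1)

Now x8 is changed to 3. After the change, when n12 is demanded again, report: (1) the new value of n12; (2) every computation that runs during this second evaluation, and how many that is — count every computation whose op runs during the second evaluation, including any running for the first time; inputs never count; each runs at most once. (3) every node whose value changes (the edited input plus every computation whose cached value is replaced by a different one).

Demanding n12 again yields 0.
5 computations run: n1, n4, n5, n8, n12.
The nodes whose values change: x8, n1, n4, n5, n8, n12.

First demand of the output computes:
  n1 = sub(0, -6) = 6
  n4 = max2(6, 0) = 6
  n5 = absv(6) = 6
  n8 = max2(6, 6) = 6
  n12 = min2(6, 6) = 6

After the edit, cleaning proceeds:
  n1: a read changed (x8 -6->3) — executes, giving -3.
  n4: a read changed (n1 6->-3) — executes, giving 0.
  n5: a read changed (n4 6->0) — executes, giving 0.
  n8: a read changed (n4 6->0; n5 6->0) — executes, giving 0.
  n12: a read changed (n4 6->0; n8 6->0) — executes, giving 0.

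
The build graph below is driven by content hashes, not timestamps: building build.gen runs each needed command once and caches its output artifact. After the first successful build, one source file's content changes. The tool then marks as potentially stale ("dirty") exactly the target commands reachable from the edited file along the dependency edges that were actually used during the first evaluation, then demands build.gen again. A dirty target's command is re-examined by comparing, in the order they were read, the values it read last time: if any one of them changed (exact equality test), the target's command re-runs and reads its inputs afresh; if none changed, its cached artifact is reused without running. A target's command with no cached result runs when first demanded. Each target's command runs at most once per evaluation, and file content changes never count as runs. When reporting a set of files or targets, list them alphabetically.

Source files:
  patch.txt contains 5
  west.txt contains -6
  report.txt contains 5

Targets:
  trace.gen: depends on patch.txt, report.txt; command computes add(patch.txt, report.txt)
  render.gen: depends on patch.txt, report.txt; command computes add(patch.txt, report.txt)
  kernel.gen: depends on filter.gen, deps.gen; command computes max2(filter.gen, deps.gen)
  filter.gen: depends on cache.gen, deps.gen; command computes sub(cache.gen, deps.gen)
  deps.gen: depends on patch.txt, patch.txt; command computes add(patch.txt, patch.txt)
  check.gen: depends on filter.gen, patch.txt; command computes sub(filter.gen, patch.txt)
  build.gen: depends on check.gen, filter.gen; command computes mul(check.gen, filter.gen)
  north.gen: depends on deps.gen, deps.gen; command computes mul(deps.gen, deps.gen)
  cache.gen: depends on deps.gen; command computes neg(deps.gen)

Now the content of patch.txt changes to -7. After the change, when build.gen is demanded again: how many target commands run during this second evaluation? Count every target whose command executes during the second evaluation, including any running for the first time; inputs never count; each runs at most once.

Run set: build.gen, cache.gen, check.gen, deps.gen, filter.gen (5 run).

Initial pass — values computed on the first demand:
  deps.gen = add(5, 5) = 10
  cache.gen = neg(10) = -10
  filter.gen = sub(-10, 10) = -20
  check.gen = sub(-20, 5) = -25
  build.gen = mul(-25, -20) = 500

Second demand — change propagation:
  deps.gen: re-runs because patch.txt 5->-7; patch.txt 5->-7; new result -14.
  cache.gen: re-runs because deps.gen 10->-14; new result 14.
  filter.gen: re-runs because cache.gen -10->14; deps.gen 10->-14; new result 28.
  check.gen: re-runs because filter.gen -20->28; patch.txt 5->-7; new result 35.
  build.gen: re-runs because check.gen -25->35; filter.gen -20->28; new result 980.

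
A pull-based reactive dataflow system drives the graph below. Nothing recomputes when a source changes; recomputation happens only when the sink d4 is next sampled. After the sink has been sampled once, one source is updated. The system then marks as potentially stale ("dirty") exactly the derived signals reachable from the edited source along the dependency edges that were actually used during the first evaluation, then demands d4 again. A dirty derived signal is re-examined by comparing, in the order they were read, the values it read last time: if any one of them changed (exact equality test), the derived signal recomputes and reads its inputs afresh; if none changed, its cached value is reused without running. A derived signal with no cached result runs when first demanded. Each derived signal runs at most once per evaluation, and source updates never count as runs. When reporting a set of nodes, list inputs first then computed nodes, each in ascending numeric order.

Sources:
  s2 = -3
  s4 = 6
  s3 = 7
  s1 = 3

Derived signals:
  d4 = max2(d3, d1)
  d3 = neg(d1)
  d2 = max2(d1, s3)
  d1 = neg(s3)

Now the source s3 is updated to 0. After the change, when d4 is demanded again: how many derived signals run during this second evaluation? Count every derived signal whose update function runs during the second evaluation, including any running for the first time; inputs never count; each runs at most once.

First evaluation (everything demanded from the output):
  d1 = neg(7) = -7
  d3 = neg(-7) = 7
  d4 = max2(7, -7) = 7

Propagation after the edit:
  d1: runs — s3 7->0; result 0.
  d3: runs — d1 -7->0; result 0.
  d4: runs — d3 7->0; d1 -7->0; result 0.

Derived signals that run: d1, d3, d4 — 3 in total.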